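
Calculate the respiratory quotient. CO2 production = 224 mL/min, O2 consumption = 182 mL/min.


RQ = VCO2 / VO2
RQ = 224 / 182
RQ = 1.231


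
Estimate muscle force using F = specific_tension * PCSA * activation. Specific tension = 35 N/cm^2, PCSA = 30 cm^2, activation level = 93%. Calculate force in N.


F = sigma * PCSA * activation
F = 35 * 30 * 0.93
F = 976.5 N


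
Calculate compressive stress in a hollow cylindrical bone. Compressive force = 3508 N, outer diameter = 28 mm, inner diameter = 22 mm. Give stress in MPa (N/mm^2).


A = pi*(r_o^2 - r_i^2)
r_o = 14 mm, r_i = 11 mm
A = 235.619 mm^2
sigma = F/A = 3508 / 235.619
sigma = 14.89 MPa


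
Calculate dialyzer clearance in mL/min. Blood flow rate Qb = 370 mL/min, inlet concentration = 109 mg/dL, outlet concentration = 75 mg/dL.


K = Qb * (Cb_in - Cb_out) / Cb_in
K = 370 * (109 - 75) / 109
K = 115.4 mL/min


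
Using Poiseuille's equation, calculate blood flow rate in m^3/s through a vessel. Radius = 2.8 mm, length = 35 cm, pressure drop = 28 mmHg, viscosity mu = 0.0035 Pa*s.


Q = pi*r^4*dP / (8*mu*L)
r = 0.0028 m, L = 0.35 m
dP = 28 mmHg = 3733.016 Pa
Q = 7.3556e-05 m^3/s


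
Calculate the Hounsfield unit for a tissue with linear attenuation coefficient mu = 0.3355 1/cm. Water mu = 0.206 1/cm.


HU = ((mu_tissue - mu_water) / mu_water) * 1000
HU = ((0.3355 - 0.206) / 0.206) * 1000
HU = 628.6


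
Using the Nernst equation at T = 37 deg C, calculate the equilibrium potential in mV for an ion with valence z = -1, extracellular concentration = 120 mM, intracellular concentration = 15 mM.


E = (RT/(zF)) * ln(C_out/C_in)
T = 37 + 273.15 = 310.15 K
E = (8.314 * 310.15 / (-1 * 96485)) * ln(120/15)
E = -55.57 mV


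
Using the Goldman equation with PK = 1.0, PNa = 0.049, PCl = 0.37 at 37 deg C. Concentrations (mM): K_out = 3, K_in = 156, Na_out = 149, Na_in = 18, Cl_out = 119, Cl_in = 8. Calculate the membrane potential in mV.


Vm = (RT/F)*ln((PK*Ko + PNa*Nao + PCl*Cli)/(PK*Ki + PNa*Nai + PCl*Clo))
Numer = 13.261, Denom = 200.912
Vm = -72.64 mV


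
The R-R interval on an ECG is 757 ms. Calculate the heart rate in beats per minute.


HR = 60 / RR_interval(s)
RR = 757 ms = 0.757 s
HR = 60 / 0.757 = 79.26 bpm


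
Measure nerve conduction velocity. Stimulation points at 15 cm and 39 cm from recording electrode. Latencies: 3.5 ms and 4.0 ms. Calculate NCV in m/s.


Distance = (39 - 15) / 100 = 0.24 m
dt = (4.0 - 3.5) / 1000 = 5.0000e-04 s
NCV = dist / dt = 480 m/s


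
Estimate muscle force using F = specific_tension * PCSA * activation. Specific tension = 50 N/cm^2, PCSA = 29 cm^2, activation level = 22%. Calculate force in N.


F = sigma * PCSA * activation
F = 50 * 29 * 0.22
F = 319 N


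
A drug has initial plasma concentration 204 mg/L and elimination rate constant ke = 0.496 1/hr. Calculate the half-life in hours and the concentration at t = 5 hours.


t_half = ln(2) / ke = 0.693147 / 0.496 = 1.397 hr
C(t) = C0 * exp(-ke*t) = 204 * exp(-0.496*5)
C(5) = 17.08 mg/L


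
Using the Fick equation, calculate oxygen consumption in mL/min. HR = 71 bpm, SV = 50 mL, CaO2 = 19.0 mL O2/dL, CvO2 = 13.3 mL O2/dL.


CO = HR*SV = 71*50/1000 = 3.55 L/min
a-v O2 diff = 19.0 - 13.3 = 5.7 mL/dL
VO2 = CO * (CaO2-CvO2) * 10 dL/L
VO2 = 3.55 * 5.7 * 10
VO2 = 202.3 mL/min


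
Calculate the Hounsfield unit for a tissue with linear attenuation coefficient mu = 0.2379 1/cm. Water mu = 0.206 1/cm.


HU = ((mu_tissue - mu_water) / mu_water) * 1000
HU = ((0.2379 - 0.206) / 0.206) * 1000
HU = 154.9


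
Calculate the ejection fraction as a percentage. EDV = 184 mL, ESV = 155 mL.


SV = EDV - ESV = 184 - 155 = 29 mL
EF = SV/EDV * 100 = 29/184 * 100
EF = 15.76%


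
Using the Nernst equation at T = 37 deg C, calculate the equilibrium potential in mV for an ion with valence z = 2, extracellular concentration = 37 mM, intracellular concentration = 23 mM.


E = (RT/(zF)) * ln(C_out/C_in)
T = 37 + 273.15 = 310.15 K
E = (8.314 * 310.15 / (2 * 96485)) * ln(37/23)
E = 6.353 mV


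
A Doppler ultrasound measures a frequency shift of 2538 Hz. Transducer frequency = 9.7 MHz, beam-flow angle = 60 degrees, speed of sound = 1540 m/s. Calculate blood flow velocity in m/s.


v = fd * c / (2 * f0 * cos(theta))
v = 2538 * 1540 / (2 * 9.7000e+06 * cos(60))
v = 0.4029 m/s


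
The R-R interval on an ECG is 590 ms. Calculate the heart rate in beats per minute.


HR = 60 / RR_interval(s)
RR = 590 ms = 0.59 s
HR = 60 / 0.59 = 101.7 bpm


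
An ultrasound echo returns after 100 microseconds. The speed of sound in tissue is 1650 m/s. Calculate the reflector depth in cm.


depth = c * t / 2
t = 100 us = 1.0000e-04 s
depth = 1650 * 1.0000e-04 / 2
depth = 0.0825 m = 8.25 cm


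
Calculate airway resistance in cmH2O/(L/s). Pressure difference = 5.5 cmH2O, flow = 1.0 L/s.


R = dP / flow
R = 5.5 / 1.0
R = 5.5 cmH2O/(L/s)


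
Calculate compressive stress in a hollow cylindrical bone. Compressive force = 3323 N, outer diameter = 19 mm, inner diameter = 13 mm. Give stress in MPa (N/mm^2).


A = pi*(r_o^2 - r_i^2)
r_o = 9.5 mm, r_i = 6.5 mm
A = 150.796 mm^2
sigma = F/A = 3323 / 150.796
sigma = 22.04 MPa


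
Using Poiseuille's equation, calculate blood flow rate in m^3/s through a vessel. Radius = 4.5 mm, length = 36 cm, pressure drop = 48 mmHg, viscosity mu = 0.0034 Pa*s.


Q = pi*r^4*dP / (8*mu*L)
r = 0.0045 m, L = 0.36 m
dP = 48 mmHg = 6399.456 Pa
Q = 8.4192e-04 m^3/s


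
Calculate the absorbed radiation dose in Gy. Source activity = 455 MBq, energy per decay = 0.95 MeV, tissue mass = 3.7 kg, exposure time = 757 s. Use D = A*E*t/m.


A = 455 MBq = 4.5500e+08 Bq
E = 0.95 MeV = 1.5219e-13 J
D = A*E*t/m = 4.5500e+08*1.5219e-13*757/3.7
D = 0.01417 Gy


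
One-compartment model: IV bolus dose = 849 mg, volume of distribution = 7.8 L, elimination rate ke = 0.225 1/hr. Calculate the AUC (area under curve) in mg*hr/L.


C0 = Dose/Vd = 849/7.8 = 108.846 mg/L
AUC = C0/ke = 108.846/0.225
AUC = 483.8 mg*hr/L


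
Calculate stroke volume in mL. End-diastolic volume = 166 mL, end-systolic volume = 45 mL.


SV = EDV - ESV
SV = 166 - 45
SV = 121 mL


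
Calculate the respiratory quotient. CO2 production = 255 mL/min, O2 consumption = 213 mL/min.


RQ = VCO2 / VO2
RQ = 255 / 213
RQ = 1.197


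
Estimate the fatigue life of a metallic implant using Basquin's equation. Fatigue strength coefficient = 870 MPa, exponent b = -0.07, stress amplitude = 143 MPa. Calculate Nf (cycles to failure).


sigma_a = sigma_f' * (2Nf)^b
2Nf = (sigma_a/sigma_f')^(1/b)
2Nf = (143/870)^(1/-0.07)
2Nf = 1.5944737e+11
Nf = 7.9724e+10


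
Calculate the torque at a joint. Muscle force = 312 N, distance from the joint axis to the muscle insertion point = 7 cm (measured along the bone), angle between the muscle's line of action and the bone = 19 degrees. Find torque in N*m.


Torque = F * d * sin(theta)   (moment arm = d*sin(theta))
d = 7 cm = 0.07 m
Torque = 312 * 0.07 * sin(19)
Torque = 7.11 N*m


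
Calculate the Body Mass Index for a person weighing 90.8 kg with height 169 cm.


BMI = weight / height^2
height = 169 cm = 1.69 m
BMI = 90.8 / 1.69^2
BMI = 31.79 kg/m^2


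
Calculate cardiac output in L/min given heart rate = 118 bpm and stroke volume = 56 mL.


CO = HR * SV
CO = 118 * 56 / 1000
CO = 6.608 L/min


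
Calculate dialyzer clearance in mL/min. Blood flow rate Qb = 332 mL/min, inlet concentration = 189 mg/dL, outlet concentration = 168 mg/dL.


K = Qb * (Cb_in - Cb_out) / Cb_in
K = 332 * (189 - 168) / 189
K = 36.89 mL/min


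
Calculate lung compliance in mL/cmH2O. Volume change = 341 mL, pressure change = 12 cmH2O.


C = dV / dP
C = 341 / 12
C = 28.42 mL/cmH2O


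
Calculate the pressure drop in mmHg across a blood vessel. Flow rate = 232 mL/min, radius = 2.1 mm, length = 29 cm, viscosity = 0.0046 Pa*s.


dP = 8*mu*L*Q / (pi*r^4)
Q = 232 mL/min = 3.86667e-06 m^3/s
dP = 675.392 Pa = 675.392 / 133.322 mmHg = 5.066 mmHg


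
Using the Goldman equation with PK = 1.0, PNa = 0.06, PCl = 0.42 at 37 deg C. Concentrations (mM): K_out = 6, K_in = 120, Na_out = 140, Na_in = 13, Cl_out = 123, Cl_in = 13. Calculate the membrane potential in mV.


Vm = (RT/F)*ln((PK*Ko + PNa*Nao + PCl*Cli)/(PK*Ki + PNa*Nai + PCl*Clo))
Numer = 19.86, Denom = 172.44
Vm = -57.76 mV


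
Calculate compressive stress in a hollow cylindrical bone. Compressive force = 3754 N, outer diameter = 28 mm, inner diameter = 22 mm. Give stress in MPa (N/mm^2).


A = pi*(r_o^2 - r_i^2)
r_o = 14 mm, r_i = 11 mm
A = 235.619 mm^2
sigma = F/A = 3754 / 235.619
sigma = 15.93 MPa


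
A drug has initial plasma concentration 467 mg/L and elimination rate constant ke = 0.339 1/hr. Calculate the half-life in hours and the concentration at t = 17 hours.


t_half = ln(2) / ke = 0.693147 / 0.339 = 2.045 hr
C(t) = C0 * exp(-ke*t) = 467 * exp(-0.339*17)
C(17) = 1.467 mg/L


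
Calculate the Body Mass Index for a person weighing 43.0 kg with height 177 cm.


BMI = weight / height^2
height = 177 cm = 1.77 m
BMI = 43.0 / 1.77^2
BMI = 13.73 kg/m^2


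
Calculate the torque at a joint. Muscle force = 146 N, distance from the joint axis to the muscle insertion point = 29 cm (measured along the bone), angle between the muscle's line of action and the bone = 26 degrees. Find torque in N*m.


Torque = F * d * sin(theta)   (moment arm = d*sin(theta))
d = 29 cm = 0.29 m
Torque = 146 * 0.29 * sin(26)
Torque = 18.56 N*m


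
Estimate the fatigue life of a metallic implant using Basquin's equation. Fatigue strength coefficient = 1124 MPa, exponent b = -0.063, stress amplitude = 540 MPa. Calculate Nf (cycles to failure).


sigma_a = sigma_f' * (2Nf)^b
2Nf = (sigma_a/sigma_f')^(1/b)
2Nf = (540/1124)^(1/-0.063)
2Nf = 113118.22
Nf = 5.656e+04


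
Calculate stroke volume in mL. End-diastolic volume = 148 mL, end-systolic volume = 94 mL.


SV = EDV - ESV
SV = 148 - 94
SV = 54 mL


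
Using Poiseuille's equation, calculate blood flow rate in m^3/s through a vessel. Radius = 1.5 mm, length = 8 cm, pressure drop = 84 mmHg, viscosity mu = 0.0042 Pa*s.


Q = pi*r^4*dP / (8*mu*L)
r = 0.0015 m, L = 0.08 m
dP = 84 mmHg = 11199.048 Pa
Q = 6.6262e-05 m^3/s


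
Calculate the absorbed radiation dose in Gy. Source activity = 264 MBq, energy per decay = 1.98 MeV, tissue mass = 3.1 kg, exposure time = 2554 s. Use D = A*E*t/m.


A = 264 MBq = 2.6400e+08 Bq
E = 1.98 MeV = 3.17196e-13 J
D = A*E*t/m = 2.6400e+08*3.17196e-13*2554/3.1
D = 0.06899 Gy


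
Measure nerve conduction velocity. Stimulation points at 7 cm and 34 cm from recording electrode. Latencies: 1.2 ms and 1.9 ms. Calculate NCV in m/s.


Distance = (34 - 7) / 100 = 0.27 m
dt = (1.9 - 1.2) / 1000 = 7.0000e-04 s
NCV = dist / dt = 385.7 m/s


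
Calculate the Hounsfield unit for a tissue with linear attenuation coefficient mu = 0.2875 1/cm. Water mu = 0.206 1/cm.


HU = ((mu_tissue - mu_water) / mu_water) * 1000
HU = ((0.2875 - 0.206) / 0.206) * 1000
HU = 395.6


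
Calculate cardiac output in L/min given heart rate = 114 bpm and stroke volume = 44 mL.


CO = HR * SV
CO = 114 * 44 / 1000
CO = 5.016 L/min


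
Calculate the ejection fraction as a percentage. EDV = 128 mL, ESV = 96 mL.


SV = EDV - ESV = 128 - 96 = 32 mL
EF = SV/EDV * 100 = 32/128 * 100
EF = 25%


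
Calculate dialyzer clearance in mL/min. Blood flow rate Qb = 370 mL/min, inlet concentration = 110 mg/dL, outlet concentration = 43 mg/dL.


K = Qb * (Cb_in - Cb_out) / Cb_in
K = 370 * (110 - 43) / 110
K = 225.4 mL/min


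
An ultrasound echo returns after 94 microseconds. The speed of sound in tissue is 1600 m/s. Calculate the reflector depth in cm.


depth = c * t / 2
t = 94 us = 9.4000e-05 s
depth = 1600 * 9.4000e-05 / 2
depth = 0.0752 m = 7.52 cm


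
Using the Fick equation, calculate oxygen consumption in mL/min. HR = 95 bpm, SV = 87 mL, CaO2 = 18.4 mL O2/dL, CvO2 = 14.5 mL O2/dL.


CO = HR*SV = 95*87/1000 = 8.265 L/min
a-v O2 diff = 18.4 - 14.5 = 3.9 mL/dL
VO2 = CO * (CaO2-CvO2) * 10 dL/L
VO2 = 8.265 * 3.9 * 10
VO2 = 322.3 mL/min


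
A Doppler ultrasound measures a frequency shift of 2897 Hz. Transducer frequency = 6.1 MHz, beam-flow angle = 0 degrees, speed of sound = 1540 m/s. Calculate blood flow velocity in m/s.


v = fd * c / (2 * f0 * cos(theta))
v = 2897 * 1540 / (2 * 6.1000e+06 * cos(0))
v = 0.3657 m/s


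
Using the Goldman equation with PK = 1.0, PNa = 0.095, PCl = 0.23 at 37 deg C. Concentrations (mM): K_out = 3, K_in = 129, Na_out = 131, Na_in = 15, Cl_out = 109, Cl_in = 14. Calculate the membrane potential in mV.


Vm = (RT/F)*ln((PK*Ko + PNa*Nao + PCl*Cli)/(PK*Ki + PNa*Nai + PCl*Clo))
Numer = 18.665, Denom = 155.495
Vm = -56.66 mV


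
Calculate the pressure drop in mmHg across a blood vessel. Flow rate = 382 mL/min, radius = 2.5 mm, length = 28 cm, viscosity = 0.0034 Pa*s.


dP = 8*mu*L*Q / (pi*r^4)
Q = 382 mL/min = 6.36667e-06 m^3/s
dP = 395.12 Pa = 395.12 / 133.322 mmHg = 2.964 mmHg


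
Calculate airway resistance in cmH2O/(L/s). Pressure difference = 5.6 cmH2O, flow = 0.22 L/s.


R = dP / flow
R = 5.6 / 0.22
R = 25.45 cmH2O/(L/s)


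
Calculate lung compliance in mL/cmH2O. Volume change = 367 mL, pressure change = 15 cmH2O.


C = dV / dP
C = 367 / 15
C = 24.47 mL/cmH2O


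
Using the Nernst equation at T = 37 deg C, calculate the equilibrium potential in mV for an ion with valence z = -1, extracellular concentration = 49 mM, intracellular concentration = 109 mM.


E = (RT/(zF)) * ln(C_out/C_in)
T = 37 + 273.15 = 310.15 K
E = (8.314 * 310.15 / (-1 * 96485)) * ln(49/109)
E = 21.37 mV


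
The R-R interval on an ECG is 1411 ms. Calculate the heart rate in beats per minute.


HR = 60 / RR_interval(s)
RR = 1411 ms = 1.411 s
HR = 60 / 1.411 = 42.52 bpm


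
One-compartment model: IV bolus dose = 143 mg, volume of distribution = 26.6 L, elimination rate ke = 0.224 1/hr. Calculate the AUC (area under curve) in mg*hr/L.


C0 = Dose/Vd = 143/26.6 = 5.37594 mg/L
AUC = C0/ke = 5.37594/0.224
AUC = 24 mg*hr/L


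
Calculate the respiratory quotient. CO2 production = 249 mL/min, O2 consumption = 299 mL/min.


RQ = VCO2 / VO2
RQ = 249 / 299
RQ = 0.8328


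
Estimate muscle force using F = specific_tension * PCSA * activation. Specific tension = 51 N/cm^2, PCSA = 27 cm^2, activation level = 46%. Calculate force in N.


F = sigma * PCSA * activation
F = 51 * 27 * 0.46
F = 633.4 N


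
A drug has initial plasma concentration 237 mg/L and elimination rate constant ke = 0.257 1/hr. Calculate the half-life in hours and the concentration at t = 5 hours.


t_half = ln(2) / ke = 0.693147 / 0.257 = 2.697 hr
C(t) = C0 * exp(-ke*t) = 237 * exp(-0.257*5)
C(5) = 65.57 mg/L


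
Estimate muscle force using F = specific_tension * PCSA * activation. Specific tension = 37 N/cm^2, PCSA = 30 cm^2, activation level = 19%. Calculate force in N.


F = sigma * PCSA * activation
F = 37 * 30 * 0.19
F = 210.9 N


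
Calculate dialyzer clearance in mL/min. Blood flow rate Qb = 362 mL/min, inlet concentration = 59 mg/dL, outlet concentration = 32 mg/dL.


K = Qb * (Cb_in - Cb_out) / Cb_in
K = 362 * (59 - 32) / 59
K = 165.7 mL/min


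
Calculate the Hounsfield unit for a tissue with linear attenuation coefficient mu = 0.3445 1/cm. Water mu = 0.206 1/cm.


HU = ((mu_tissue - mu_water) / mu_water) * 1000
HU = ((0.3445 - 0.206) / 0.206) * 1000
HU = 672.3


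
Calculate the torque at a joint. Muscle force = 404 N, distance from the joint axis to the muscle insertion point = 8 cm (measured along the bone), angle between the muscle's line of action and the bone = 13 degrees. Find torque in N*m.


Torque = F * d * sin(theta)   (moment arm = d*sin(theta))
d = 8 cm = 0.08 m
Torque = 404 * 0.08 * sin(13)
Torque = 7.27 N*m


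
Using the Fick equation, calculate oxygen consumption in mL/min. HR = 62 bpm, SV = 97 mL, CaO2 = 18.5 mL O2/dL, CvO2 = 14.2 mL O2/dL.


CO = HR*SV = 62*97/1000 = 6.014 L/min
a-v O2 diff = 18.5 - 14.2 = 4.3 mL/dL
VO2 = CO * (CaO2-CvO2) * 10 dL/L
VO2 = 6.014 * 4.3 * 10
VO2 = 258.6 mL/min


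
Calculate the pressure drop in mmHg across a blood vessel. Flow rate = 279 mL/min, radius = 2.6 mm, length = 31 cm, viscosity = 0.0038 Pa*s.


dP = 8*mu*L*Q / (pi*r^4)
Q = 279 mL/min = 4.65e-06 m^3/s
dP = 305.242 Pa = 305.242 / 133.322 mmHg = 2.29 mmHg


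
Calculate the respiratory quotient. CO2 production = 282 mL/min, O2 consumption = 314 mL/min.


RQ = VCO2 / VO2
RQ = 282 / 314
RQ = 0.8981


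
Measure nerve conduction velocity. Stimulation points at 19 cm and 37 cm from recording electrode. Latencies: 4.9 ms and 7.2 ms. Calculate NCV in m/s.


Distance = (37 - 19) / 100 = 0.18 m
dt = (7.2 - 4.9) / 1000 = 0.0023 s
NCV = dist / dt = 78.26 m/s


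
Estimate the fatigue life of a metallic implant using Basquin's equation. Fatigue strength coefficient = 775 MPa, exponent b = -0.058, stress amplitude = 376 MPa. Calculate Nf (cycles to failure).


sigma_a = sigma_f' * (2Nf)^b
2Nf = (sigma_a/sigma_f')^(1/b)
2Nf = (376/775)^(1/-0.058)
2Nf = 260469.07
Nf = 1.302e+05


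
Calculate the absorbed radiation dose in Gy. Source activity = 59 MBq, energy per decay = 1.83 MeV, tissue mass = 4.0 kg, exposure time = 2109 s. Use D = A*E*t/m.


A = 59 MBq = 5.9000e+07 Bq
E = 1.83 MeV = 2.93166e-13 J
D = A*E*t/m = 5.9000e+07*2.93166e-13*2109/4.0
D = 0.00912 Gy


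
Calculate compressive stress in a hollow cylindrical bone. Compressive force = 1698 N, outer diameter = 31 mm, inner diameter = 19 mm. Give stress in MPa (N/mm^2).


A = pi*(r_o^2 - r_i^2)
r_o = 15.5 mm, r_i = 9.5 mm
A = 471.239 mm^2
sigma = F/A = 1698 / 471.239
sigma = 3.603 MPa


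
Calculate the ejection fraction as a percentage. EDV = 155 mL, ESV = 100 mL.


SV = EDV - ESV = 155 - 100 = 55 mL
EF = SV/EDV * 100 = 55/155 * 100
EF = 35.48%


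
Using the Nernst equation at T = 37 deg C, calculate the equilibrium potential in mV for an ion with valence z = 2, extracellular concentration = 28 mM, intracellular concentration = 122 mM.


E = (RT/(zF)) * ln(C_out/C_in)
T = 37 + 273.15 = 310.15 K
E = (8.314 * 310.15 / (2 * 96485)) * ln(28/122)
E = -19.67 mV


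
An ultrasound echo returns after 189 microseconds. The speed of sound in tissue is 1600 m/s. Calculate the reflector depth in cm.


depth = c * t / 2
t = 189 us = 1.8900e-04 s
depth = 1600 * 1.8900e-04 / 2
depth = 0.1512 m = 15.12 cm


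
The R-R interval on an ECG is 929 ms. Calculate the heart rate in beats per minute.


HR = 60 / RR_interval(s)
RR = 929 ms = 0.929 s
HR = 60 / 0.929 = 64.59 bpm


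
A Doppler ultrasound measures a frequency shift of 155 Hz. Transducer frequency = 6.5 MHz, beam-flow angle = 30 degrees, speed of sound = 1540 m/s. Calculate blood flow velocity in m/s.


v = fd * c / (2 * f0 * cos(theta))
v = 155 * 1540 / (2 * 6.5000e+06 * cos(30))
v = 0.0212 m/s


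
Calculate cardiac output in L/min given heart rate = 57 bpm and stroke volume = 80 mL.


CO = HR * SV
CO = 57 * 80 / 1000
CO = 4.56 L/min


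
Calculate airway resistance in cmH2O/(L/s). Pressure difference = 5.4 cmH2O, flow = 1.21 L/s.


R = dP / flow
R = 5.4 / 1.21
R = 4.463 cmH2O/(L/s)


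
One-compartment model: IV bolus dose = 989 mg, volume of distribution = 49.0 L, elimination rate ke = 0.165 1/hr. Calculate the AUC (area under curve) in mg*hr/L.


C0 = Dose/Vd = 989/49.0 = 20.1837 mg/L
AUC = C0/ke = 20.1837/0.165
AUC = 122.3 mg*hr/L


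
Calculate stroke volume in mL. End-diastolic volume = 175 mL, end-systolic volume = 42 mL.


SV = EDV - ESV
SV = 175 - 42
SV = 133 mL


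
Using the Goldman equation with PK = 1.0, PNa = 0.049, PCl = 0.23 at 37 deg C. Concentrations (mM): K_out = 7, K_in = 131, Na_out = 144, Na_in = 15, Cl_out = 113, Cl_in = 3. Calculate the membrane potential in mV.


Vm = (RT/F)*ln((PK*Ko + PNa*Nao + PCl*Cli)/(PK*Ki + PNa*Nai + PCl*Clo))
Numer = 14.746, Denom = 157.725
Vm = -63.34 mV


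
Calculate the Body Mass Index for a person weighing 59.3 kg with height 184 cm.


BMI = weight / height^2
height = 184 cm = 1.84 m
BMI = 59.3 / 1.84^2
BMI = 17.52 kg/m^2


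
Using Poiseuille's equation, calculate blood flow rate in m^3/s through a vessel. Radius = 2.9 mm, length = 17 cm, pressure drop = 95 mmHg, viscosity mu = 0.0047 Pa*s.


Q = pi*r^4*dP / (8*mu*L)
r = 0.0029 m, L = 0.17 m
dP = 95 mmHg = 12665.59 Pa
Q = 4.4028e-04 m^3/s


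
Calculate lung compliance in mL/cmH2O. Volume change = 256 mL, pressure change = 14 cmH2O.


C = dV / dP
C = 256 / 14
C = 18.29 mL/cmH2O


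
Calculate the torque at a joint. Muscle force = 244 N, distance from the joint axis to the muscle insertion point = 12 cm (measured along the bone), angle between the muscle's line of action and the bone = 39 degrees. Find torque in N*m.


Torque = F * d * sin(theta)   (moment arm = d*sin(theta))
d = 12 cm = 0.12 m
Torque = 244 * 0.12 * sin(39)
Torque = 18.43 N*m


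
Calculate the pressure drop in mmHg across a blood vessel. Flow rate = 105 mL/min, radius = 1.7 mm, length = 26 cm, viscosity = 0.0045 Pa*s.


dP = 8*mu*L*Q / (pi*r^4)
Q = 105 mL/min = 1.75e-06 m^3/s
dP = 624.264 Pa = 624.264 / 133.322 mmHg = 4.682 mmHg


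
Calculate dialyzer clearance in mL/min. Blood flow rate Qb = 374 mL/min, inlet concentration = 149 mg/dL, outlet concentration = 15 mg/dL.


K = Qb * (Cb_in - Cb_out) / Cb_in
K = 374 * (149 - 15) / 149
K = 336.3 mL/min


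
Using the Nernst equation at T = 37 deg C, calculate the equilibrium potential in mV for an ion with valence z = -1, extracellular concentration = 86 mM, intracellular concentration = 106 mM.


E = (RT/(zF)) * ln(C_out/C_in)
T = 37 + 273.15 = 310.15 K
E = (8.314 * 310.15 / (-1 * 96485)) * ln(86/106)
E = 5.588 mV


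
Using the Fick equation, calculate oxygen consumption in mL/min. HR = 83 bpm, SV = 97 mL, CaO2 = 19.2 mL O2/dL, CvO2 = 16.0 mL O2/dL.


CO = HR*SV = 83*97/1000 = 8.051 L/min
a-v O2 diff = 19.2 - 16.0 = 3.2 mL/dL
VO2 = CO * (CaO2-CvO2) * 10 dL/L
VO2 = 8.051 * 3.2 * 10
VO2 = 257.6 mL/min


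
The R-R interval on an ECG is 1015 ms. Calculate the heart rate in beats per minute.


HR = 60 / RR_interval(s)
RR = 1015 ms = 1.015 s
HR = 60 / 1.015 = 59.11 bpm


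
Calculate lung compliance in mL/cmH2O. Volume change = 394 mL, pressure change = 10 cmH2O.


C = dV / dP
C = 394 / 10
C = 39.4 mL/cmH2O


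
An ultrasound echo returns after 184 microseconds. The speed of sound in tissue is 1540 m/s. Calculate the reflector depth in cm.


depth = c * t / 2
t = 184 us = 1.8400e-04 s
depth = 1540 * 1.8400e-04 / 2
depth = 0.14168 m = 14.168 cm


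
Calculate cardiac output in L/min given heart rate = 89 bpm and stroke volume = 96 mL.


CO = HR * SV
CO = 89 * 96 / 1000
CO = 8.544 L/min


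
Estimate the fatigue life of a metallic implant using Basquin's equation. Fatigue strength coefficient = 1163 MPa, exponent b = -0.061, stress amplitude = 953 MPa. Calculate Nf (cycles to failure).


sigma_a = sigma_f' * (2Nf)^b
2Nf = (sigma_a/sigma_f')^(1/b)
2Nf = (953/1163)^(1/-0.061)
2Nf = 26.170777
Nf = 13.09


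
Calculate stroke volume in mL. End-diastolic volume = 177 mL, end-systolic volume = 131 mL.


SV = EDV - ESV
SV = 177 - 131
SV = 46 mL


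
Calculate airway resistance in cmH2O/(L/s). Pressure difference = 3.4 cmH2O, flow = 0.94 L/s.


R = dP / flow
R = 3.4 / 0.94
R = 3.617 cmH2O/(L/s)


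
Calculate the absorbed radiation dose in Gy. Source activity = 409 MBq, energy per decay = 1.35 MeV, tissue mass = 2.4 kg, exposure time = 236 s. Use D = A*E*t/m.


A = 409 MBq = 4.0900e+08 Bq
E = 1.35 MeV = 2.1627e-13 J
D = A*E*t/m = 4.0900e+08*2.1627e-13*236/2.4
D = 0.008698 Gy


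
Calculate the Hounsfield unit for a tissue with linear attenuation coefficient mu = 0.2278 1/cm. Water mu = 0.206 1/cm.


HU = ((mu_tissue - mu_water) / mu_water) * 1000
HU = ((0.2278 - 0.206) / 0.206) * 1000
HU = 105.8


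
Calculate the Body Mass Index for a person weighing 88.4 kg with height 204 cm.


BMI = weight / height^2
height = 204 cm = 2.04 m
BMI = 88.4 / 2.04^2
BMI = 21.24 kg/m^2


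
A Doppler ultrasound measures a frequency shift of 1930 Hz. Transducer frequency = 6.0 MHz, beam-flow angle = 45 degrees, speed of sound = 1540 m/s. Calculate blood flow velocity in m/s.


v = fd * c / (2 * f0 * cos(theta))
v = 1930 * 1540 / (2 * 6.0000e+06 * cos(45))
v = 0.3503 m/s


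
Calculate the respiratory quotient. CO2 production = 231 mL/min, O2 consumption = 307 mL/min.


RQ = VCO2 / VO2
RQ = 231 / 307
RQ = 0.7524


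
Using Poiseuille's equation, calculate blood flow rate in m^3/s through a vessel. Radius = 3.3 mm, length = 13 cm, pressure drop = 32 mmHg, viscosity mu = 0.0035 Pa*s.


Q = pi*r^4*dP / (8*mu*L)
r = 0.0033 m, L = 0.13 m
dP = 32 mmHg = 4266.304 Pa
Q = 4.3667e-04 m^3/s


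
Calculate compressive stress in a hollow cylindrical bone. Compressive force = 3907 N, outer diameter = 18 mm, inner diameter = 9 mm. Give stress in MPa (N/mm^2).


A = pi*(r_o^2 - r_i^2)
r_o = 9 mm, r_i = 4.5 mm
A = 190.852 mm^2
sigma = F/A = 3907 / 190.852
sigma = 20.47 MPa


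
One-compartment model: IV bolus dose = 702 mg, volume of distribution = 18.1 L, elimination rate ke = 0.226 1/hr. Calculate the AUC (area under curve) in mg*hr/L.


C0 = Dose/Vd = 702/18.1 = 38.7845 mg/L
AUC = C0/ke = 38.7845/0.226
AUC = 171.6 mg*hr/L


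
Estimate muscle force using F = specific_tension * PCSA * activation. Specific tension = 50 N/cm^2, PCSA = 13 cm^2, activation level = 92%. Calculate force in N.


F = sigma * PCSA * activation
F = 50 * 13 * 0.92
F = 598 N


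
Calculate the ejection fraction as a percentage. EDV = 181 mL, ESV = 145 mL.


SV = EDV - ESV = 181 - 145 = 36 mL
EF = SV/EDV * 100 = 36/181 * 100
EF = 19.89%


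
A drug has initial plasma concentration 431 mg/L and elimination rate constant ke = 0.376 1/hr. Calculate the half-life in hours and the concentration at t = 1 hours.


t_half = ln(2) / ke = 0.693147 / 0.376 = 1.843 hr
C(t) = C0 * exp(-ke*t) = 431 * exp(-0.376*1)
C(1) = 295.9 mg/L


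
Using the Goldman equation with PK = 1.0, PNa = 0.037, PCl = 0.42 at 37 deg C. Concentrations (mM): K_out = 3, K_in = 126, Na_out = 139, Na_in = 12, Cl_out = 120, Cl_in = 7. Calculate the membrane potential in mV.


Vm = (RT/F)*ln((PK*Ko + PNa*Nao + PCl*Cli)/(PK*Ki + PNa*Nai + PCl*Clo))
Numer = 11.083, Denom = 176.844
Vm = -74.03 mV


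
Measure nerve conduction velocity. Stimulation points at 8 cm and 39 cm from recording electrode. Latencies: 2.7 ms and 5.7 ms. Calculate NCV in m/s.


Distance = (39 - 8) / 100 = 0.31 m
dt = (5.7 - 2.7) / 1000 = 0.003 s
NCV = dist / dt = 103.3 m/s


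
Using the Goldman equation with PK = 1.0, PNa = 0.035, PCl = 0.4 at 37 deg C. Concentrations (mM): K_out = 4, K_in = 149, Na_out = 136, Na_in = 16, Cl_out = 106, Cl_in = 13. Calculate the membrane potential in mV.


Vm = (RT/F)*ln((PK*Ko + PNa*Nao + PCl*Cli)/(PK*Ki + PNa*Nai + PCl*Clo))
Numer = 13.96, Denom = 191.96
Vm = -70.05 mV


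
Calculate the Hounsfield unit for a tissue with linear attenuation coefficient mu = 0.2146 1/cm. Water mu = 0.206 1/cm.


HU = ((mu_tissue - mu_water) / mu_water) * 1000
HU = ((0.2146 - 0.206) / 0.206) * 1000
HU = 41.75


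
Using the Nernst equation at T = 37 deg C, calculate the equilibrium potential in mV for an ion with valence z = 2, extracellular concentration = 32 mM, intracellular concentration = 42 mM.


E = (RT/(zF)) * ln(C_out/C_in)
T = 37 + 273.15 = 310.15 K
E = (8.314 * 310.15 / (2 * 96485)) * ln(32/42)
E = -3.634 mV


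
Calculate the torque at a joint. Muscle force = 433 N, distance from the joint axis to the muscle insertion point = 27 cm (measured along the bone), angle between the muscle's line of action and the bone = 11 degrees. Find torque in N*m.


Torque = F * d * sin(theta)   (moment arm = d*sin(theta))
d = 27 cm = 0.27 m
Torque = 433 * 0.27 * sin(11)
Torque = 22.31 N*m


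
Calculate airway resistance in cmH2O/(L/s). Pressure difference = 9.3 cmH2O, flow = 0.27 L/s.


R = dP / flow
R = 9.3 / 0.27
R = 34.44 cmH2O/(L/s)


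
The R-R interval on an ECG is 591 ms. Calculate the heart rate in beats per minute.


HR = 60 / RR_interval(s)
RR = 591 ms = 0.591 s
HR = 60 / 0.591 = 101.5 bpm


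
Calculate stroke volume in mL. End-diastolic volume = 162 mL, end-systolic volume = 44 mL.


SV = EDV - ESV
SV = 162 - 44
SV = 118 mL


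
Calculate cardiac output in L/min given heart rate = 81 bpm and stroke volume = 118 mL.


CO = HR * SV
CO = 81 * 118 / 1000
CO = 9.558 L/min


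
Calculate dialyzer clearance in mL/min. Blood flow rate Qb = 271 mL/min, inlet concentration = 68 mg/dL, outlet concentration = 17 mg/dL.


K = Qb * (Cb_in - Cb_out) / Cb_in
K = 271 * (68 - 17) / 68
K = 203.2 mL/min


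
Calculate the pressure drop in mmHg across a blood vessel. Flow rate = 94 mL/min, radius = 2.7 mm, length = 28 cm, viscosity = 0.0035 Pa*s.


dP = 8*mu*L*Q / (pi*r^4)
Q = 94 mL/min = 1.56667e-06 m^3/s
dP = 73.568 Pa = 73.568 / 133.322 mmHg = 0.5518 mmHg


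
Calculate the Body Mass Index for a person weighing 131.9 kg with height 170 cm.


BMI = weight / height^2
height = 170 cm = 1.7 m
BMI = 131.9 / 1.7^2
BMI = 45.64 kg/m^2


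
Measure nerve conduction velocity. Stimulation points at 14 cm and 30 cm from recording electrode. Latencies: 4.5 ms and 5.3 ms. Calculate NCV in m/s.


Distance = (30 - 14) / 100 = 0.16 m
dt = (5.3 - 4.5) / 1000 = 8.0000e-04 s
NCV = dist / dt = 200 m/s


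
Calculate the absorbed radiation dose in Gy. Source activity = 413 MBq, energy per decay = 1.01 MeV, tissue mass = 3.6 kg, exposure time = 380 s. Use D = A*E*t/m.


A = 413 MBq = 4.1300e+08 Bq
E = 1.01 MeV = 1.61802e-13 J
D = A*E*t/m = 4.1300e+08*1.61802e-13*380/3.6
D = 0.007054 Gy


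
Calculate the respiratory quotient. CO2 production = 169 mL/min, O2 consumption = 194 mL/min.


RQ = VCO2 / VO2
RQ = 169 / 194
RQ = 0.8711


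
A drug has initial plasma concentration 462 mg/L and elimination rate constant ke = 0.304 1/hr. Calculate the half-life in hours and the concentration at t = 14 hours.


t_half = ln(2) / ke = 0.693147 / 0.304 = 2.28 hr
C(t) = C0 * exp(-ke*t) = 462 * exp(-0.304*14)
C(14) = 6.551 mg/L


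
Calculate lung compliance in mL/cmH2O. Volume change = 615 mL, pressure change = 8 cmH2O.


C = dV / dP
C = 615 / 8
C = 76.88 mL/cmH2O


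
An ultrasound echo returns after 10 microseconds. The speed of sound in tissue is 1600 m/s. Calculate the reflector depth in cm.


depth = c * t / 2
t = 10 us = 1.0000e-05 s
depth = 1600 * 1.0000e-05 / 2
depth = 0.008 m = 0.8 cm


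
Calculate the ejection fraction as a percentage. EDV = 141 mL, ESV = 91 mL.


SV = EDV - ESV = 141 - 91 = 50 mL
EF = SV/EDV * 100 = 50/141 * 100
EF = 35.46%


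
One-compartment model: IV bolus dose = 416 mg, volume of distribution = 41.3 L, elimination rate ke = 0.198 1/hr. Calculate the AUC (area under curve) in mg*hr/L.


C0 = Dose/Vd = 416/41.3 = 10.0726 mg/L
AUC = C0/ke = 10.0726/0.198
AUC = 50.87 mg*hr/L


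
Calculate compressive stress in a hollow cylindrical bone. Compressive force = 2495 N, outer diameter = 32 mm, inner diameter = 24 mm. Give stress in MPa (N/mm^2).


A = pi*(r_o^2 - r_i^2)
r_o = 16 mm, r_i = 12 mm
A = 351.858 mm^2
sigma = F/A = 2495 / 351.858
sigma = 7.091 MPa


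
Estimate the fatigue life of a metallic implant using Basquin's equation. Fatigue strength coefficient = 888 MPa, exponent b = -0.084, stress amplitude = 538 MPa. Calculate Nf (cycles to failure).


sigma_a = sigma_f' * (2Nf)^b
2Nf = (sigma_a/sigma_f')^(1/b)
2Nf = (538/888)^(1/-0.084)
2Nf = 389.79974
Nf = 194.9


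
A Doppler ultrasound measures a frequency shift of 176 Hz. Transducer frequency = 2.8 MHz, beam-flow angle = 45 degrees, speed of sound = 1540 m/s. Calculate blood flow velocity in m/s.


v = fd * c / (2 * f0 * cos(theta))
v = 176 * 1540 / (2 * 2.8000e+06 * cos(45))
v = 0.06845 m/s


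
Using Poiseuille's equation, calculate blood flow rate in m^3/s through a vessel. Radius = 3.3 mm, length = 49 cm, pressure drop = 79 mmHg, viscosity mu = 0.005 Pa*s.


Q = pi*r^4*dP / (8*mu*L)
r = 0.0033 m, L = 0.49 m
dP = 79 mmHg = 10532.438 Pa
Q = 2.0021e-04 m^3/s


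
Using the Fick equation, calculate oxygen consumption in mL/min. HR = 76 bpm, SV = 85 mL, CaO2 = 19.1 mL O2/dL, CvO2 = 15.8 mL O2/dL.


CO = HR*SV = 76*85/1000 = 6.46 L/min
a-v O2 diff = 19.1 - 15.8 = 3.3 mL/dL
VO2 = CO * (CaO2-CvO2) * 10 dL/L
VO2 = 6.46 * 3.3 * 10
VO2 = 213.2 mL/min


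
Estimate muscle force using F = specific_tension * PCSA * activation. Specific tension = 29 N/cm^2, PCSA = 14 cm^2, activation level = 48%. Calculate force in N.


F = sigma * PCSA * activation
F = 29 * 14 * 0.48
F = 194.9 N


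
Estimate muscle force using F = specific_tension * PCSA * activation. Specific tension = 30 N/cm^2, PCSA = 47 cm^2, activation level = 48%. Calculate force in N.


F = sigma * PCSA * activation
F = 30 * 47 * 0.48
F = 676.8 N


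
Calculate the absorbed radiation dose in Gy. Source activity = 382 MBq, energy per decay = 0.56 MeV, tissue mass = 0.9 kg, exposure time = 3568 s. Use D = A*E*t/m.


A = 382 MBq = 3.8200e+08 Bq
E = 0.56 MeV = 8.9712e-14 J
D = A*E*t/m = 3.8200e+08*8.9712e-14*3568/0.9
D = 0.1359 Gy


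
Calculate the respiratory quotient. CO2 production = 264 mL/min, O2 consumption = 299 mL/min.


RQ = VCO2 / VO2
RQ = 264 / 299
RQ = 0.8829


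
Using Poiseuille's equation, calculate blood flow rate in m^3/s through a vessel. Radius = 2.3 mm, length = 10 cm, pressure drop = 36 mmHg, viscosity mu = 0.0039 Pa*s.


Q = pi*r^4*dP / (8*mu*L)
r = 0.0023 m, L = 0.1 m
dP = 36 mmHg = 4799.592 Pa
Q = 1.3524e-04 m^3/s


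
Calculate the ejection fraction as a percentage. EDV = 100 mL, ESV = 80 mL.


SV = EDV - ESV = 100 - 80 = 20 mL
EF = SV/EDV * 100 = 20/100 * 100
EF = 20%


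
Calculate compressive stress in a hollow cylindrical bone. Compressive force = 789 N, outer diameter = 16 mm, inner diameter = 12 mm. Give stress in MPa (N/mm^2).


A = pi*(r_o^2 - r_i^2)
r_o = 8 mm, r_i = 6 mm
A = 87.9646 mm^2
sigma = F/A = 789 / 87.9646
sigma = 8.97 MPa


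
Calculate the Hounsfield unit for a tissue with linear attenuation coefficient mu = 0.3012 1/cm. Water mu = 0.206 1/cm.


HU = ((mu_tissue - mu_water) / mu_water) * 1000
HU = ((0.3012 - 0.206) / 0.206) * 1000
HU = 462.1


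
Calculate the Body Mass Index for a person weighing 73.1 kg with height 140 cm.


BMI = weight / height^2
height = 140 cm = 1.4 m
BMI = 73.1 / 1.4^2
BMI = 37.3 kg/m^2


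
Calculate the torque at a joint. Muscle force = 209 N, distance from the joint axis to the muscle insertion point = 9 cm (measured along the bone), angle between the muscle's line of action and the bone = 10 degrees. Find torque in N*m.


Torque = F * d * sin(theta)   (moment arm = d*sin(theta))
d = 9 cm = 0.09 m
Torque = 209 * 0.09 * sin(10)
Torque = 3.266 N*m


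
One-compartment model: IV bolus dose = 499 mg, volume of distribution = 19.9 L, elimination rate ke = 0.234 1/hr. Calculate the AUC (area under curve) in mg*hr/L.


C0 = Dose/Vd = 499/19.9 = 25.0754 mg/L
AUC = C0/ke = 25.0754/0.234
AUC = 107.2 mg*hr/L


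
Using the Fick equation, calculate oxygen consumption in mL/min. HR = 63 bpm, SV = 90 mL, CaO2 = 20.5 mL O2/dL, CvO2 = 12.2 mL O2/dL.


CO = HR*SV = 63*90/1000 = 5.67 L/min
a-v O2 diff = 20.5 - 12.2 = 8.3 mL/dL
VO2 = CO * (CaO2-CvO2) * 10 dL/L
VO2 = 5.67 * 8.3 * 10
VO2 = 470.6 mL/min


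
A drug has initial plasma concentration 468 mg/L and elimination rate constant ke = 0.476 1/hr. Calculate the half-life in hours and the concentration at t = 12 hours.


t_half = ln(2) / ke = 0.693147 / 0.476 = 1.456 hr
C(t) = C0 * exp(-ke*t) = 468 * exp(-0.476*12)
C(12) = 1.547 mg/L


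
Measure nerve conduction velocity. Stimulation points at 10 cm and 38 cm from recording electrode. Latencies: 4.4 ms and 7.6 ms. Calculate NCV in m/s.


Distance = (38 - 10) / 100 = 0.28 m
dt = (7.6 - 4.4) / 1000 = 0.0032 s
NCV = dist / dt = 87.5 m/s


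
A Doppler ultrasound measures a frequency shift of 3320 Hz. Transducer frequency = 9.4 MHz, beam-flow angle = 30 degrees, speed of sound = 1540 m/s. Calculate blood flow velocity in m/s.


v = fd * c / (2 * f0 * cos(theta))
v = 3320 * 1540 / (2 * 9.4000e+06 * cos(30))
v = 0.314 m/s


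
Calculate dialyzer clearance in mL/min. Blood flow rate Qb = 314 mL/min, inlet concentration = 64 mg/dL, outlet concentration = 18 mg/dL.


K = Qb * (Cb_in - Cb_out) / Cb_in
K = 314 * (64 - 18) / 64
K = 225.7 mL/min


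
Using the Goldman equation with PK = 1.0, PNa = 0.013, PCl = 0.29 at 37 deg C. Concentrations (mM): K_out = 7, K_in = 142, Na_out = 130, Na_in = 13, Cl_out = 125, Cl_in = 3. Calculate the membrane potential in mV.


Vm = (RT/F)*ln((PK*Ko + PNa*Nao + PCl*Cli)/(PK*Ki + PNa*Nai + PCl*Clo))
Numer = 9.56, Denom = 178.419
Vm = -78.21 mV


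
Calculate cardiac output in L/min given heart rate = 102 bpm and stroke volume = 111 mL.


CO = HR * SV
CO = 102 * 111 / 1000
CO = 11.32 L/min


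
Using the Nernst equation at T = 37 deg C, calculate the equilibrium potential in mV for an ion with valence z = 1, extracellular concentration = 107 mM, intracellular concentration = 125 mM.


E = (RT/(zF)) * ln(C_out/C_in)
T = 37 + 273.15 = 310.15 K
E = (8.314 * 310.15 / (1 * 96485)) * ln(107/125)
E = -4.155 mV


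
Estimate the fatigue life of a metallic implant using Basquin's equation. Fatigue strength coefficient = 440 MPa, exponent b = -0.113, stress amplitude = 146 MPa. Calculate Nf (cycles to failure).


sigma_a = sigma_f' * (2Nf)^b
2Nf = (sigma_a/sigma_f')^(1/b)
2Nf = (146/440)^(1/-0.113)
2Nf = 17370.864
Nf = 8685


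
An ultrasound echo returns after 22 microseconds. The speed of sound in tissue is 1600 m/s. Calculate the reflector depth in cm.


depth = c * t / 2
t = 22 us = 2.2000e-05 s
depth = 1600 * 2.2000e-05 / 2
depth = 0.0176 m = 1.76 cm


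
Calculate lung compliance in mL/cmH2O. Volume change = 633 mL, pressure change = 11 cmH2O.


C = dV / dP
C = 633 / 11
C = 57.55 mL/cmH2O


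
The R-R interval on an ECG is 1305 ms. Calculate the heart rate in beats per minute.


HR = 60 / RR_interval(s)
RR = 1305 ms = 1.305 s
HR = 60 / 1.305 = 45.98 bpm


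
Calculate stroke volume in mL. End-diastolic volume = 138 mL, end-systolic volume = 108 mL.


SV = EDV - ESV
SV = 138 - 108
SV = 30 mL


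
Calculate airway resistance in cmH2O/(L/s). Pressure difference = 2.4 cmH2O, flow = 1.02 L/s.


R = dP / flow
R = 2.4 / 1.02
R = 2.353 cmH2O/(L/s)


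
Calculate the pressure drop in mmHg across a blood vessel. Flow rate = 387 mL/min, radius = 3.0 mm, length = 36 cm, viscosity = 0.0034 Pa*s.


dP = 8*mu*L*Q / (pi*r^4)
Q = 387 mL/min = 6.45e-06 m^3/s
dP = 248.197 Pa = 248.197 / 133.322 mmHg = 1.862 mmHg


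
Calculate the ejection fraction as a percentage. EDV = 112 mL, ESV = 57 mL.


SV = EDV - ESV = 112 - 57 = 55 mL
EF = SV/EDV * 100 = 55/112 * 100
EF = 49.11%


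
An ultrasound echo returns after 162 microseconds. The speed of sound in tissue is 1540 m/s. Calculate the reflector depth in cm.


depth = c * t / 2
t = 162 us = 1.6200e-04 s
depth = 1540 * 1.6200e-04 / 2
depth = 0.12474 m = 12.474 cm


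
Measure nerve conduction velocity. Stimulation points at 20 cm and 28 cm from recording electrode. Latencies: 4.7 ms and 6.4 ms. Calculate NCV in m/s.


Distance = (28 - 20) / 100 = 0.08 m
dt = (6.4 - 4.7) / 1000 = 0.0017 s
NCV = dist / dt = 47.06 m/s


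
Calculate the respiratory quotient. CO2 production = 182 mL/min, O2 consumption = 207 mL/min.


RQ = VCO2 / VO2
RQ = 182 / 207
RQ = 0.8792


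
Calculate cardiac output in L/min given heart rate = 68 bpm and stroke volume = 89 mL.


CO = HR * SV
CO = 68 * 89 / 1000
CO = 6.052 L/min
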